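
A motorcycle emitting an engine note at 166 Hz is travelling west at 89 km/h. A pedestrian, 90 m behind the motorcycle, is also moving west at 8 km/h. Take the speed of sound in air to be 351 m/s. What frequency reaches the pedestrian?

89 km/h = 24.72 m/s; 8 km/h = 2.222 m/s.
The pedestrian is behind, so the motorcycle is moving away from it while the pedestrian is moving toward the motorcycle.
General Doppler shift: f' = f · (v + v_o)/(v + v_s).
f' = 166 × (351 + 2.222)/(351 + 24.72) = 166 × 353.22/375.72 ≈ 156 Hz.

156 Hz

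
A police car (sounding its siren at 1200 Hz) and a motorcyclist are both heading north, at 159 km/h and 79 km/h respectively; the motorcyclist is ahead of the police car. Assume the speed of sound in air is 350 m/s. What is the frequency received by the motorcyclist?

159 km/h = 44.17 m/s; 79 km/h = 21.94 m/s.
The motorcyclist is ahead, so the police car is moving toward it while the motorcyclist is moving away from the police car.
With source approaching and observer receding, f' = f · (v − v_o)/(v − v_s).
f' = 1200 × (350 − 21.94)/(350 − 44.17) = 1200 × 328.06/305.83 ≈ 1287 Hz.

1287 Hz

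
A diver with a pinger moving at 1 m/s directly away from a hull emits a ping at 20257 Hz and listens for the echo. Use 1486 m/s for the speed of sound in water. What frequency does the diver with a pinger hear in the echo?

20230 Hz

The hull receives the sound from a moving source: f₁ = f₀ · v/(v + v_e) = 20257 × 1486/1487 ≈ 20243 Hz.
On the return leg the diver with a pinger is a moving observer: f₂ = f₁ · (v − v_e)/v = 20243 × 1485/1486 ≈ 20230 Hz.
Equivalently f₂ = f₀ · (v − v_e)/(v + v_e).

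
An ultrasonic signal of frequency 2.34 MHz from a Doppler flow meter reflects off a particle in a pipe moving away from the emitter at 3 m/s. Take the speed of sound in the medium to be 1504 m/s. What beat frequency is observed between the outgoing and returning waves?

9317 Hz

The particle in a pipe first receives the wave as a moving observer: f₁ = f₀ · (v − u)/v = 2.34 × (1504 − 3)/1504 ≈ 2.33533 MHz.
The reflection then acts as a moving source: f₂ = f₁ · v/(v + u) ≈ 2.33068 MHz.
Equivalently f₂ = f₀ · (v − u)/(v + u).
Beat frequency (with f₀ = 2340000 Hz): |f₂ − f₀| = 2u·f₀/(v + u) = 2 × 3 × 2340000/1507 ≈ 9317 Hz.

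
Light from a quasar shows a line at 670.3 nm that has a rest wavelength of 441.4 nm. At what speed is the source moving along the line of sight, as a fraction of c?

λ'/λ₀ = 1.5186 > 1 (redshift), so the source is receding.
λ'/λ₀ = √((1 + β)/(1 − β)) for a receding source ⇒ β = (r² − 1)/(r² + 1) with r = λ'/λ₀.
β = (2.3061 − 1)/(2.3061 + 1) ≈ 0.395.

0.395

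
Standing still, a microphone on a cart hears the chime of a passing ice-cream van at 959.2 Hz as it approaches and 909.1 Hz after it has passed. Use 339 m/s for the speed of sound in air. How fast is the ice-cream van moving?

9.1 m/s

f₁/f₂ = (v + v_s)/(v − v_s), so v_s = v · (f₁ − f₂)/(f₁ + f₂).
v_s = 339 × (959.2 − 909.1)/(959.2 + 909.1) = 339 × 50.1/1868.3 ≈ 9.1 m/s.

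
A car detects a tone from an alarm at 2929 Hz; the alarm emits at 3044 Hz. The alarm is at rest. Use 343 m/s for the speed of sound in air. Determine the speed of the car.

f' < f, so the car is receding.
f' = f · (v − v_o)/v ⇒ v_o = v · |f'/f − 1|.
v_o = 343 × |2929/3044 − 1| = 343 × 0.03778 ≈ 13.0 m/s.

13.0 m/s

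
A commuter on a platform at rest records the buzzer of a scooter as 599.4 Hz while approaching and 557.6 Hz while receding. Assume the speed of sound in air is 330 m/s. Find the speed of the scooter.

11.9 m/s

f₁/f₂ = (v + v_s)/(v − v_s), so v_s = v · (f₁ − f₂)/(f₁ + f₂).
v_s = 330 × (599.4 − 557.6)/(599.4 + 557.6) = 330 × 41.8/1157.0 ≈ 11.9 m/s.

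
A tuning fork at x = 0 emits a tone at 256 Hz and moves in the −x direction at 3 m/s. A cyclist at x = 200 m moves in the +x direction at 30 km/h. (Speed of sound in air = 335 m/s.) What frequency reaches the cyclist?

30 km/h = 8.333 m/s.
The observer lies on the +x side, so the source is heading away from the observer and the observer is heading away from the source.
General Doppler shift: f' = f · (v − v_o)/(v + v_s).
f' = 256 × (335 − 8.333)/(335 + 3) = 256 × 326.67/338 ≈ 247 Hz.

247 Hz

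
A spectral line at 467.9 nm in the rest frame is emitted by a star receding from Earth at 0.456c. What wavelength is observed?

Relativistic Doppler for wavelength: λ' = λ₀ · √((1 + β)/(1 − β)).
λ' = 467.9 × √(1.4560/0.5440) = 467.9 × 1.63599 ≈ 765.5 nm.

765.5 nm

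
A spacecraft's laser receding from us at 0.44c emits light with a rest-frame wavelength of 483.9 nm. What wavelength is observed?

Relativistic Doppler for wavelength: λ' = λ₀ · √((1 + β)/(1 − β)).
λ' = 483.9 × √(1.4400/0.5600) = 483.9 × 1.60357 ≈ 776.0 nm.

776.0 nm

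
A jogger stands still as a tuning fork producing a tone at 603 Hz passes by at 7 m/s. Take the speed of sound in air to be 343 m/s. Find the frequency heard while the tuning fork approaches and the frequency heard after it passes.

Approaching: f₁ = f · v/(v − v_s) = 603 × 343/336 ≈ 616 Hz.
Receding: f₂ = f · v/(v + v_s) = 603 × 343/350 ≈ 591 Hz.

616 Hz approaching; 591 Hz receding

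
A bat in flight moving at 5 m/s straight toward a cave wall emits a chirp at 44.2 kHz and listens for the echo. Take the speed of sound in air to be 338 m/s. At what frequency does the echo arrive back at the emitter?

45.5 kHz

The cave wall receives the sound from a moving source: f₁ = f₀ · v/(v − v_e) = 44.2 × 338/333 ≈ 44.9 kHz.
On the return leg the bat in flight is a moving observer: f₂ = f₁ · (v + v_e)/v = 44.9 × 343/338 ≈ 45.5 kHz.
Equivalently f₂ = f₀ · (v + v_e)/(v − v_e).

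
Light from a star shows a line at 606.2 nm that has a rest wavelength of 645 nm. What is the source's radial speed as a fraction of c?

λ'/λ₀ = 0.9398 < 1 (blueshift), so the source is approaching.
λ'/λ₀ = √((1 − β)/(1 + β)) for an approaching source ⇒ β = (1 − r²)/(1 + r²) with r = λ'/λ₀.
β = (1 − 0.8833)/(1 + 0.8833) ≈ 0.062.

0.062c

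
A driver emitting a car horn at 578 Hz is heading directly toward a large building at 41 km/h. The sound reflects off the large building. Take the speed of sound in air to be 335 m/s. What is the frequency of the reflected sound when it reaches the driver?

41 km/h = 11.39 m/s.
The large building receives the sound from a moving source: f₁ = f₀ · v/(v − v_e) = 578 × 335/323.61 ≈ 598 Hz.
On the return leg the driver is a moving observer: f₂ = f₁ · (v + v_e)/v = 598 × 346.39/335 ≈ 619 Hz.

619 Hz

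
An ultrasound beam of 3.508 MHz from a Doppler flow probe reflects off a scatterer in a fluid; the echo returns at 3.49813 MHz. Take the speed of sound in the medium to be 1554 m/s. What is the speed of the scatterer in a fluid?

2.19 m/s

Double Doppler shift off a moving reflector: f₂ = f₀ · (v + u)/(v − u) (u > 0 toward emitter).
Rearranging, u = v · (f₂ − f₀)/(f₂ + f₀) = 1554 × -0.00987/7.00613 ≈ -2.19 m/s.
So the scatterer in a fluid is moving at 2.19 m/s away from the emitter.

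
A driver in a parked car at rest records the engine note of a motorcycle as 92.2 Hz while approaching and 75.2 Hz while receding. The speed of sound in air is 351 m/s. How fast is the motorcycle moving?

36 m/s

f₁/f₂ = (v + v_s)/(v − v_s), so v_s = v · (f₁ − f₂)/(f₁ + f₂).
v_s = 351 × (92.2 − 75.2)/(92.2 + 75.2) = 351 × 17.0/167.4 ≈ 36 m/s.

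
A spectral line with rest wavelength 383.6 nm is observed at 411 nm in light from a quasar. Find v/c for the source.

λ'/λ₀ = 1.0714 > 1 (redshift), so the source is receding.
λ'/λ₀ = √((1 + β)/(1 − β)) for a receding source ⇒ β = (r² − 1)/(r² + 1) with r = λ'/λ₀.
β = (1.1480 − 1)/(1.1480 + 1) ≈ 0.069.

0.069c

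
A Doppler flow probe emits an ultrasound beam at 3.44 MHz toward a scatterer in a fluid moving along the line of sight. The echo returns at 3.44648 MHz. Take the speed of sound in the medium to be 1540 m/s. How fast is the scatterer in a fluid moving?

Double Doppler shift off a moving reflector: f₂ = f₀ · (v + u)/(v − u) (u > 0 toward emitter).
Rearranging, u = v · (f₂ − f₀)/(f₂ + f₀) = 1540 × 0.00648/6.88648 ≈ 1.45 m/s.
So the scatterer in a fluid is moving at 1.45 m/s toward the emitter.

1.45 m/s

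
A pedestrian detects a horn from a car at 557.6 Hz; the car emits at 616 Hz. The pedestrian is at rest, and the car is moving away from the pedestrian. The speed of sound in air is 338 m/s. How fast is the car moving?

f' = f · v/(v + v_s) ⇒ v_s = v · |1 − f/f'|.
v_s = 338 × |1 − 616/557.6| = 338 × 0.1047 ≈ 35 m/s.

35 m/s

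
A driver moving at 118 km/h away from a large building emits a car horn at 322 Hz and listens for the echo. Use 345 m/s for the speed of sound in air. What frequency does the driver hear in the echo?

266 Hz

118 km/h = 32.78 m/s.
The large building receives the sound from a moving source: f₁ = f₀ · v/(v + v_e) = 322 × 345/377.78 ≈ 294 Hz.
On the return leg the driver is a moving observer: f₂ = f₁ · (v − v_e)/v = 294 × 312.22/345 ≈ 266 Hz.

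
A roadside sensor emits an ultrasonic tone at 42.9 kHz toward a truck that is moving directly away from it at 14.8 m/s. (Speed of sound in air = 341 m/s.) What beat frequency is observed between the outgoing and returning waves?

At the truck (a moving observer), f₁ = f₀ · (v − u)/v = 42.9 × 326.2/341 ≈ 41.04 kHz.
On reflection it acts as a source moving away from the stationary detector: f₂ = f₁ · v/(v + u) = 41.04 × 341/355.8 ≈ 39.33 kHz.
Equivalently f₂ = f₀ · (v − u)/(v + u).
Beat frequency (with f₀ = 42900 Hz): |f₂ − f₀| = 2u·f₀/(v + u) = 2 × 14.8 × 42900/355.8 ≈ 3569 Hz.

3569 Hz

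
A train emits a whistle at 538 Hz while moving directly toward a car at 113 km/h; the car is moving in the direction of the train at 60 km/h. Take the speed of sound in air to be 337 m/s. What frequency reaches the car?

113 km/h = 31.39 m/s; 60 km/h = 16.67 m/s.
With source approaching and observer approaching, f' = f · (v + v_o)/(v − v_s).
f' = 538 × (337 + 16.67)/(337 − 31.39) = 538 × 353.67/305.61 ≈ 623 Hz.

623 Hz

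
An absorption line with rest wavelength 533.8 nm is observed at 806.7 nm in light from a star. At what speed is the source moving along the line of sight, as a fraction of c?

0.391c

λ'/λ₀ = 1.5112 > 1 (redshift), so the source is receding.
λ'/λ₀ = √((1 + β)/(1 − β)) for a receding source ⇒ β = (r² − 1)/(r² + 1) with r = λ'/λ₀.
β = (2.2838 − 1)/(2.2838 + 1) ≈ 0.391.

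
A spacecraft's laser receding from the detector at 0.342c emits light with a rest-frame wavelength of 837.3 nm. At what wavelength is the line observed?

Relativistic Doppler for wavelength: λ' = λ₀ · √((1 + β)/(1 − β)).
λ' = 837.3 × √(1.3420/0.6580) = 837.3 × 1.42812 ≈ 1195.8 nm.

1195.8 nm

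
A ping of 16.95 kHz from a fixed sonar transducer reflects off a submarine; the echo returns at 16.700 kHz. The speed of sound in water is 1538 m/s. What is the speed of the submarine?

Double Doppler shift off a moving reflector: f₂ = f₀ · (v + u)/(v − u) (u > 0 toward emitter).
Rearranging, u = v · (f₂ − f₀)/(f₂ + f₀) = 1538 × -0.250/33.650 ≈ -11.4 m/s.
So the submarine is moving at 11.4 m/s away from the emitter.

11.4 m/s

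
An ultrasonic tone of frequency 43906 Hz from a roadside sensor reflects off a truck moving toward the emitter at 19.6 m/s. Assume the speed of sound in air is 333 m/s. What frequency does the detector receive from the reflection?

49398 Hz

The truck first receives the wave as a moving observer: f₁ = f₀ · (v + u)/v = 43906 × (333 + 19.6)/333 ≈ 46490 Hz.
The reflection then acts as a moving source: f₂ = f₁ · v/(v − u) ≈ 49398 Hz.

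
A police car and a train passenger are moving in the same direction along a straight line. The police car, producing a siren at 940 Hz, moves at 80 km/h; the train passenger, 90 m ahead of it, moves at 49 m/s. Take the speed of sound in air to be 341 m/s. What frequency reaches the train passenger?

80 km/h = 22.22 m/s.
The train passenger is ahead, so the police car is moving toward it while the train passenger is moving away from the police car.
With source approaching and observer receding, f' = f · (v − v_o)/(v − v_s).
f' = 940 × (341 − 49)/(341 − 22.22) = 940 × 292/318.78 ≈ 861 Hz.

861 Hz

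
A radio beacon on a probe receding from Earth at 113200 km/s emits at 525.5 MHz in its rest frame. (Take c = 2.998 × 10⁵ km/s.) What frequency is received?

β = v/c = 113200/299800 = 0.3776.
Relativistic Doppler for frequency: f' = f₀ · √((1 − β)/(1 + β)).
f' = 525.5 × √(0.6224/1.3776) = 525.5 × 0.67217 ≈ 353.2 MHz.

353.2 MHz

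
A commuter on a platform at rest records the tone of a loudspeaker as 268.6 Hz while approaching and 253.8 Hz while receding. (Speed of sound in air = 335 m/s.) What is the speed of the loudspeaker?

9.5 m/s

f₁/f₂ = (v + v_s)/(v − v_s), so v_s = v · (f₁ − f₂)/(f₁ + f₂).
v_s = 335 × (268.6 − 253.8)/(268.6 + 253.8) = 335 × 14.8/522.4 ≈ 9.5 m/s.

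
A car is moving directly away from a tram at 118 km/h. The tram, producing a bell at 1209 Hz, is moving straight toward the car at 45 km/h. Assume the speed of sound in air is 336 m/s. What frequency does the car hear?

45 km/h = 12.5 m/s; 118 km/h = 32.78 m/s.
With source approaching and observer receding, f' = f · (v − v_o)/(v − v_s).
f' = 1209 × (336 − 32.78)/(336 − 12.5) = 1209 × 303.22/323.5 ≈ 1133 Hz.

1133 Hz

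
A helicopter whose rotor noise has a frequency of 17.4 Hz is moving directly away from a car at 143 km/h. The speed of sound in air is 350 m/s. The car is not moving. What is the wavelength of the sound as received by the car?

143 km/h = 39.72 m/s.
With the source moving away from a stationary observer, f' = f · v/(v + v_s).
f' = 17.4 × 350/(350 + 39.72) ≈ 15.6 Hz.
λ' = v/f' = 350/15.6265 ≈ 22.40 m.

22.40 m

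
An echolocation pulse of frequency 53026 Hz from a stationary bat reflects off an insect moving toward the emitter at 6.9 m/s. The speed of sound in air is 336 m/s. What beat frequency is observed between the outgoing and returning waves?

2224 Hz

The insect first receives the wave as a moving observer: f₁ = f₀ · (v + u)/v = 53026 × (336 + 6.9)/336 ≈ 54115 Hz.
The reflection then acts as a moving source: f₂ = f₁ · v/(v − u) ≈ 55250 Hz.
Beat frequency: |f₂ − f₀| = 2u·f₀/(v − u) = 2 × 6.9 × 53026/329.1 ≈ 2224 Hz.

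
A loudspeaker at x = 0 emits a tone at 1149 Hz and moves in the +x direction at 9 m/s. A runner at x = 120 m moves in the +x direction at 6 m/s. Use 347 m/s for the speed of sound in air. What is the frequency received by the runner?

1159 Hz

The observer lies on the +x side, so the source is heading toward the observer and the observer is heading away from the source.
General Doppler shift: f' = f · (v − v_o)/(v − v_s).
f' = 1149 × (347 − 6)/(347 − 9) = 1149 × 341/338 ≈ 1159 Hz.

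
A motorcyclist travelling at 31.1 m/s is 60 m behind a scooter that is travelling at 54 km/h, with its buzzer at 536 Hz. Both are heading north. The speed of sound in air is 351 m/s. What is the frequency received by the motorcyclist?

54 km/h = 15 m/s.
The motorcyclist is behind, so the scooter is moving away from it while the motorcyclist is moving toward the scooter.
Both move, so f' = f · (v + v_o)/(v + v_s).
f' = 536 × (351 + 31.1)/(351 + 15) = 536 × 382.1/366 ≈ 560 Hz.

560 Hz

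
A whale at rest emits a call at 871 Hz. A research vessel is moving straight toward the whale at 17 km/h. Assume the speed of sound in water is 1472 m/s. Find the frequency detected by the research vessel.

17 km/h = 4.722 m/s.
Only the observer moves, toward the source, so f' = f · (v + v_o)/v.
f' = 871 × (1472 + 4.722)/1472 = 871 × 1476.7/1472 ≈ 874 Hz.

874 Hz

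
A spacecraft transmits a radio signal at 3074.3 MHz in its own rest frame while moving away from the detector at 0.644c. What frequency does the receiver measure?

1430.6 MHz

Relativistic Doppler for frequency: f' = f₀ · √((1 − β)/(1 + β)).
f' = 3074.3 × √(0.3560/1.6440) = 3074.3 × 0.46534 ≈ 1430.6 MHz.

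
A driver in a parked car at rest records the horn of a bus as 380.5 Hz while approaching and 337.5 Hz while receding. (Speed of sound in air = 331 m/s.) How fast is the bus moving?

f₁/f₂ = (v + v_s)/(v − v_s), so v_s = v · (f₁ − f₂)/(f₁ + f₂).
v_s = 331 × (380.5 − 337.5)/(380.5 + 337.5) = 331 × 43.0/718.0 ≈ 19.8 m/s.

19.8 m/s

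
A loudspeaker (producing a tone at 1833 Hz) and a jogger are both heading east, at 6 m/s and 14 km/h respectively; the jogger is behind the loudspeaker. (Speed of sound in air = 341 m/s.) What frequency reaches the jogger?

14 km/h = 3.889 m/s.
The jogger is behind, so the loudspeaker is moving away from it while the jogger is moving toward the loudspeaker.
With source receding and observer approaching, f' = f · (v + v_o)/(v + v_s).
f' = 1833 × (341 + 3.889)/(341 + 6) = 1833 × 344.89/347 ≈ 1822 Hz.

1822 Hz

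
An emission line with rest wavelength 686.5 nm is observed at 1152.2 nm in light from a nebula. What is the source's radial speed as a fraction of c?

λ'/λ₀ = 1.6784 > 1 (redshift), so the source is receding.
λ'/λ₀ = √((1 + β)/(1 − β)) for a receding source ⇒ β = (r² − 1)/(r² + 1) with r = λ'/λ₀.
β = (2.8169 − 1)/(2.8169 + 1) ≈ 0.476.

0.476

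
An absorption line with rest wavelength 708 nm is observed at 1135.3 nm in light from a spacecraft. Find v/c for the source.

λ'/λ₀ = 1.6035 > 1 (redshift), so the source is receding.
λ'/λ₀ = √((1 + β)/(1 − β)) for a receding source ⇒ β = (r² − 1)/(r² + 1) with r = λ'/λ₀.
β = (2.5713 − 1)/(2.5713 + 1) ≈ 0.440.

0.440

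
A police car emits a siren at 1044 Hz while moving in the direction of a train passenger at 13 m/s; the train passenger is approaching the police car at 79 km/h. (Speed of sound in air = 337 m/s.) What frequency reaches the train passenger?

79 km/h = 21.94 m/s.
Both move, so f' = f · (v + v_o)/(v − v_s).
f' = 1044 × (337 + 21.94)/(337 − 13) = 1044 × 358.94/324 ≈ 1157 Hz.

1157 Hz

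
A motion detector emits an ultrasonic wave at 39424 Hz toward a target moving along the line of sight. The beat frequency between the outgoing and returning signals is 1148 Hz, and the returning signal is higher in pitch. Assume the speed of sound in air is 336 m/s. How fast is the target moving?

Double Doppler shift off a moving reflector: f₂ = f₀ · (v + u)/(v − u) (u > 0 toward emitter).
Returning signal is higher, so f₂ = f₀ + Δf = 39424 + 1148 = 40572 Hz.
Rearranging, u = v · (f₂ − f₀)/(f₂ + f₀) = 336 × 1148/79996 ≈ 4.8 m/s.
So the target is moving at 4.8 m/s toward the emitter.

4.8 m/s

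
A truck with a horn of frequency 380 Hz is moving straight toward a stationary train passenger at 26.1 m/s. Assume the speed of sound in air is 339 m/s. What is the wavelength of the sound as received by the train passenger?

Only the source moves, toward the listener, so f' = f · v/(v − v_s).
f' = 380 × 339/(339 − 26.1) ≈ 412 Hz.
λ' = v/f' = 339/411.697 ≈ 82.3 cm.

82.3 cm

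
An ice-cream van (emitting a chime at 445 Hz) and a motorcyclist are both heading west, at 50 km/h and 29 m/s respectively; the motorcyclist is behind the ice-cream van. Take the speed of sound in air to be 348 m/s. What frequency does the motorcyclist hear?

464 Hz

50 km/h = 13.89 m/s.
The motorcyclist is behind, so the ice-cream van is moving away from it while the motorcyclist is moving toward the ice-cream van.
General Doppler shift: f' = f · (v + v_o)/(v + v_s).
f' = 445 × (348 + 29)/(348 + 13.89) = 445 × 377/361.89 ≈ 464 Hz.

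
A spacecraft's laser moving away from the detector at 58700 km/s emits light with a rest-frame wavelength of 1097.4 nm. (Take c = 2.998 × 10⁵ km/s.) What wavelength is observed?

1338.2 nm

β = v/c = 58700/299800 = 0.1958.
Relativistic Doppler for wavelength: λ' = λ₀ · √((1 + β)/(1 − β)).
λ' = 1097.4 × √(1.1958/0.8042) = 1097.4 × 1.21940 ≈ 1338.2 nm.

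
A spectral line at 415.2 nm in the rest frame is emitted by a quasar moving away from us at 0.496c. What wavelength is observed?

715.3 nm

Relativistic Doppler for wavelength: λ' = λ₀ · √((1 + β)/(1 − β)).
λ' = 415.2 × √(1.4960/0.5040) = 415.2 × 1.72286 ≈ 715.3 nm.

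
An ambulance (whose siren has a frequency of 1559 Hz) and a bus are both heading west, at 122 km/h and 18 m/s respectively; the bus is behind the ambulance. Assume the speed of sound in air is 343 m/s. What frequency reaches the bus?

1493 Hz

122 km/h = 33.89 m/s.
The bus is behind, so the ambulance is moving away from it while the bus is moving toward the ambulance.
With source receding and observer approaching, f' = f · (v + v_o)/(v + v_s).
f' = 1559 × (343 + 18)/(343 + 33.89) = 1559 × 361/376.89 ≈ 1493 Hz.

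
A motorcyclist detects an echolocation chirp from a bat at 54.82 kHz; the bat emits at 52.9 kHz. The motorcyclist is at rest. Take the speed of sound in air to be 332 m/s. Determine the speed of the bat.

11.6 m/s

f' > f, so the bat is approaching.
f' = f · v/(v − v_s) ⇒ v_s = v · |1 − f/f'|.
v_s = 332 × |1 − 52.9/54.82| = 332 × 0.03502 ≈ 11.6 m/s.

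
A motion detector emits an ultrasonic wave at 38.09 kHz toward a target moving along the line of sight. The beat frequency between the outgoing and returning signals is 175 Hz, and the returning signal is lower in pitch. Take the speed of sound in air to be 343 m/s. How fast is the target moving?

Double Doppler shift off a moving reflector: f₂ = f₀ · (v + u)/(v − u) (u > 0 toward emitter).
Returning signal is lower, so f₂ = f₀ − Δf = 38090 − 175 = 37915 Hz.
Rearranging, u = v · (f₂ − f₀)/(f₂ + f₀) = 343 × -175/76005 ≈ -0.79 m/s.
So the target is moving at 0.79 m/s away from the emitter.

0.79 m/s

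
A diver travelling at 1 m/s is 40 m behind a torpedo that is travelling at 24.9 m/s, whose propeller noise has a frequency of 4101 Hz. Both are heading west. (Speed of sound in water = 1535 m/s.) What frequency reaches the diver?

The diver is behind, so the torpedo is moving away from it while the diver is moving toward the torpedo.
With source receding and observer approaching, f' = f · (v + v_o)/(v + v_s).
f' = 4101 × (1535 + 1)/(1535 + 24.9) = 4101 × 1536/1559.9 ≈ 4038 Hz.

4038 Hz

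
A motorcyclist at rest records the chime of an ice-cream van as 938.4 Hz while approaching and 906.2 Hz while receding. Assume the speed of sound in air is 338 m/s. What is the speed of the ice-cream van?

f₁/f₂ = (v + v_s)/(v − v_s), so v_s = v · (f₁ − f₂)/(f₁ + f₂).
v_s = 338 × (938.4 − 906.2)/(938.4 + 906.2) = 338 × 32.2/1844.6 ≈ 5.9 m/s.

5.9 m/s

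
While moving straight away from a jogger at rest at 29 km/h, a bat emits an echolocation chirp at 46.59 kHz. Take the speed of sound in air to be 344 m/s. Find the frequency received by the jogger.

45.5 kHz

29 km/h = 8.056 m/s.
With the source moving away from a stationary observer, f' = f · v/(v + v_s).
f' = 46.59 × 344/(344 + 8.056) = 46.59 × 344/352.1 ≈ 45.5 kHz.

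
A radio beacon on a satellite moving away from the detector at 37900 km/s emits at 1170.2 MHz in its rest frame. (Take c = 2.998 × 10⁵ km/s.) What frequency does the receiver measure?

1030.5 MHz

β = v/c = 37900/299800 = 0.1264.
Relativistic Doppler for frequency: f' = f₀ · √((1 − β)/(1 + β)).
f' = 1170.2 × √(0.8736/1.1264) = 1170.2 × 0.88065 ≈ 1030.5 MHz.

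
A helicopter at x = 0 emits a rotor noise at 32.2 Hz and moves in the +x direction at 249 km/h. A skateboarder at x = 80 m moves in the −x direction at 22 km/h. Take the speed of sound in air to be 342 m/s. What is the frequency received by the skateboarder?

249 km/h = 69.17 m/s; 22 km/h = 6.111 m/s.
The observer lies on the +x side, so the source is heading toward the observer and the observer is heading toward the source.
General Doppler shift: f' = f · (v + v_o)/(v − v_s).
f' = 32.2 × (342 + 6.111)/(342 − 69.17) = 32.2 × 348.11/272.83 ≈ 41.1 Hz.

41.1 Hz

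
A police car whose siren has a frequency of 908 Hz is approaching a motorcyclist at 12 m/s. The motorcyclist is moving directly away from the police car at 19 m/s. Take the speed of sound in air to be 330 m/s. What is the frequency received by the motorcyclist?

888 Hz

Both move, so f' = f · (v − v_o)/(v − v_s).
f' = 908 × (330 − 19)/(330 − 12) = 908 × 311/318 ≈ 888 Hz.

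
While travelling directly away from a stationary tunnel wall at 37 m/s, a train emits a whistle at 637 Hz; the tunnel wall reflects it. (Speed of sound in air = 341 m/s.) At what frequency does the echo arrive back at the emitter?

The tunnel wall receives the sound from a moving source: f₁ = f₀ · v/(v + v_e) = 637 × 341/378 ≈ 575 Hz.
On the return leg the train is a moving observer: f₂ = f₁ · (v − v_e)/v = 575 × 304/341 ≈ 512 Hz.

512 Hz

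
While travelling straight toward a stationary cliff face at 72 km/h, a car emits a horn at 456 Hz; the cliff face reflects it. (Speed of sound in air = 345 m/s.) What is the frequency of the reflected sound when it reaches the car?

512 Hz

72 km/h = 20 m/s.
The cliff face receives the sound from a moving source: f₁ = f₀ · v/(v − v_e) = 456 × 345/325 ≈ 484 Hz.
On the return leg the car is a moving observer: f₂ = f₁ · (v + v_e)/v = 484 × 365/345 ≈ 512 Hz.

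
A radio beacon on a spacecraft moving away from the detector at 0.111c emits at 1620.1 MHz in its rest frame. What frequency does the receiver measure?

1449.2 MHz

Relativistic Doppler for frequency: f' = f₀ · √((1 − β)/(1 + β)).
f' = 1620.1 × √(0.8890/1.1110) = 1620.1 × 0.89453 ≈ 1449.2 MHz.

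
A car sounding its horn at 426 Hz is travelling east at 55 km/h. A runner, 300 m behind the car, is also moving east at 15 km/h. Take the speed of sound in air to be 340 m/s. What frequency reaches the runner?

413 Hz

55 km/h = 15.28 m/s; 15 km/h = 4.167 m/s.
The runner is behind, so the car is moving away from it while the runner is moving toward the car.
Both move, so f' = f · (v + v_o)/(v + v_s).
f' = 426 × (340 + 4.167)/(340 + 15.28) = 426 × 344.17/355.28 ≈ 413 Hz.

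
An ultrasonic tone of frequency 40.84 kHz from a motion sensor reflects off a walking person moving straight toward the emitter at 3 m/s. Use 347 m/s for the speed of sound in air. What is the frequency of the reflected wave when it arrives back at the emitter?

At the walking person (a moving observer), f₁ = f₀ · (v + u)/v = 40.84 × 350/347 ≈ 41.2 kHz.
The reflection then acts as a moving source: f₂ = f₁ · v/(v − u) ≈ 41.6 kHz.
Equivalently f₂ = f₀ · (v + u)/(v − u).

41.6 kHz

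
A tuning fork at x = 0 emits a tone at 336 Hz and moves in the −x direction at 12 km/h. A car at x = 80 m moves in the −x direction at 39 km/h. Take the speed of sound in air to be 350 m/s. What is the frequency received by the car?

12 km/h = 3.333 m/s; 39 km/h = 10.83 m/s.
The observer lies on the +x side, so the source is heading away from the observer and the observer is heading toward the source.
Both move, so f' = f · (v + v_o)/(v + v_s).
f' = 336 × (350 + 10.83)/(350 + 3.333) = 336 × 360.83/353.33 ≈ 343 Hz.

343 Hz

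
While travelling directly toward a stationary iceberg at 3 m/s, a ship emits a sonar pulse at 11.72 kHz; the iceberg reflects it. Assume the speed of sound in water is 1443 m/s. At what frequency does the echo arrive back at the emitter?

11.77 kHz

The iceberg receives the sound from a moving source: f₁ = f₀ · v/(v − v_e) = 11.72 × 1443/1440 ≈ 11.74 kHz.
On the return leg the ship is a moving observer: f₂ = f₁ · (v + v_e)/v = 11.74 × 1446/1443 ≈ 11.77 kHz.
Equivalently f₂ = f₀ · (v + v_e)/(v − v_e).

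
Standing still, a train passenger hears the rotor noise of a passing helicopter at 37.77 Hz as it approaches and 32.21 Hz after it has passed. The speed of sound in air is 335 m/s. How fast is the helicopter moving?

f₁/f₂ = (v + v_s)/(v − v_s), so v_s = v · (f₁ − f₂)/(f₁ + f₂).
v_s = 335 × (37.77 − 32.21)/(37.77 + 32.21) = 335 × 5.56/69.98 ≈ 27 m/s.

27 m/s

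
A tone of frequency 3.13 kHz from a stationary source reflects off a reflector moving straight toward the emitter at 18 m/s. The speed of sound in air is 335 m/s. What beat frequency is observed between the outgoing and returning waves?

The reflector first receives the wave as a moving observer: f₁ = f₀ · (v + u)/v = 3.13 × (335 + 18)/335 ≈ 3.298 kHz.
The reflection then acts as a moving source: f₂ = f₁ · v/(v − u) ≈ 3.485 kHz.
Equivalently f₂ = f₀ · (v + u)/(v − u).
Beat frequency (with f₀ = 3130 Hz): |f₂ − f₀| = 2u·f₀/(v − u) = 2 × 18 × 3130/317 ≈ 355 Hz.

355 Hz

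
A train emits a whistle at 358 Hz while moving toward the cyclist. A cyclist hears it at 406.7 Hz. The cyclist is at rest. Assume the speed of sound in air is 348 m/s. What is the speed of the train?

42 m/s

f' = f · v/(v − v_s) ⇒ v_s = v · |1 − f/f'|.
v_s = 348 × |1 − 358/406.7| = 348 × 0.1197 ≈ 42 m/s.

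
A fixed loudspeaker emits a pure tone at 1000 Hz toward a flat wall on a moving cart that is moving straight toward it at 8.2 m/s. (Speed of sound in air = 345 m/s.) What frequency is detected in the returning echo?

1049 Hz

At the flat wall on a moving cart (a moving observer), f₁ = f₀ · (v + u)/v = 1000 × 353.2/345 ≈ 1024 Hz.
On reflection it acts as a source moving toward the stationary detector: f₂ = f₁ · v/(v − u) = 1024 × 345/336.8 ≈ 1049 Hz.
Equivalently f₂ = f₀ · (v + u)/(v − u).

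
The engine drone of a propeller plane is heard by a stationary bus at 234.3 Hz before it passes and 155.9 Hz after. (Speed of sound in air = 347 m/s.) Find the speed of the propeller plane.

70 m/s

f₁/f₂ = (v + v_s)/(v − v_s), so v_s = v · (f₁ − f₂)/(f₁ + f₂).
v_s = 347 × (234.3 − 155.9)/(234.3 + 155.9) = 347 × 78.4/390.2 ≈ 70 m/s.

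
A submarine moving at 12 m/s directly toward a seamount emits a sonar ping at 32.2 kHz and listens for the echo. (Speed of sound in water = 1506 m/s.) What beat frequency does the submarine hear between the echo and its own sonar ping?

517 Hz

The seamount receives the sound from a moving source: f₁ = f₀ · v/(v − v_e) = 32.2 × 1506/1494 ≈ 32.459 kHz.
On the return leg the submarine is a moving observer: f₂ = f₁ · (v + v_e)/v = 32.459 × 1518/1506 ≈ 32.717 kHz.
Beat against the emitted tone (with f₀ = 32200 Hz): |f₂ − f₀| = 2v_e·f₀/(v − v_e) = 2 × 12 × 32200/1494 ≈ 517 Hz.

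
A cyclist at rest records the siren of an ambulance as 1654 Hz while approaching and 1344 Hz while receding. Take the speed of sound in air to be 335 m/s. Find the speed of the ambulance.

35 m/s

f₁/f₂ = (v + v_s)/(v − v_s), so v_s = v · (f₁ − f₂)/(f₁ + f₂).
v_s = 335 × (1654 − 1344)/(1654 + 1344) = 335 × 310/2998 ≈ 35 m/s.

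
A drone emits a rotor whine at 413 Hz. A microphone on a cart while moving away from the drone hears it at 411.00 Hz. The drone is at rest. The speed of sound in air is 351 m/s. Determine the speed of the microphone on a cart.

1.70 m/s

f' = f · (v − v_o)/v ⇒ v_o = v · |f'/f − 1|.
v_o = 351 × |411.00/413 − 1| = 351 × 0.004843 ≈ 1.70 m/s.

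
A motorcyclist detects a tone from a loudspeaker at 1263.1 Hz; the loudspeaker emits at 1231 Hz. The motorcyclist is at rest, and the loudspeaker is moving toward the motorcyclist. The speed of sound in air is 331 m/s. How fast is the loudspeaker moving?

f' = f · v/(v − v_s) ⇒ v_s = v · |1 − f/f'|.
v_s = 331 × |1 − 1231/1263.1| = 331 × 0.02541 ≈ 8.4 m/s.

8.4 m/s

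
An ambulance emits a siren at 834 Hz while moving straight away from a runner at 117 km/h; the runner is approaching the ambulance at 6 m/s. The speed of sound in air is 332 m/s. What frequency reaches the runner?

773 Hz

117 km/h = 32.5 m/s.
With source receding and observer approaching, f' = f · (v + v_o)/(v + v_s).
f' = 834 × (332 + 6)/(332 + 32.5) = 834 × 338/364.5 ≈ 773 Hz.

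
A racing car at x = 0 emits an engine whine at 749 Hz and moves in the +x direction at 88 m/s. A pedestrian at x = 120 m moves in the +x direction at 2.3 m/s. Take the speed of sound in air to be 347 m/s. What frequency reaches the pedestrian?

The observer lies on the +x side, so the source is heading toward the observer and the observer is heading away from the source.
With source approaching and observer receding, f' = f · (v − v_o)/(v − v_s).
f' = 749 × (347 − 2.3)/(347 − 88) = 749 × 344.7/259 ≈ 997 Hz.

997 Hz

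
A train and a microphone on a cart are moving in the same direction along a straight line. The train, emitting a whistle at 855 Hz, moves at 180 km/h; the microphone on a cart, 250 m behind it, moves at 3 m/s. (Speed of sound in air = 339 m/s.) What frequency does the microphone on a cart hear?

180 km/h = 50 m/s.
The microphone on a cart is behind, so the train is moving away from it while the microphone on a cart is moving toward the train.
With source receding and observer approaching, f' = f · (v + v_o)/(v + v_s).
f' = 855 × (339 + 3)/(339 + 50) = 855 × 342/389 ≈ 752 Hz.

752 Hz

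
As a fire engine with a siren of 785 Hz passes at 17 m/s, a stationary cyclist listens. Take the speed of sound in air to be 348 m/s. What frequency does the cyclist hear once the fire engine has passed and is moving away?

Receding: f₂ = f · v/(v + v_s) = 785 × 348/365 ≈ 748 Hz.

748 Hz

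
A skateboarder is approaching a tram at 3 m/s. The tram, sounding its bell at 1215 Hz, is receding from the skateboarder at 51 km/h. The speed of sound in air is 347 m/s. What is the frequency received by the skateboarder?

51 km/h = 14.17 m/s.
With source receding and observer approaching, f' = f · (v + v_o)/(v + v_s).
f' = 1215 × (347 + 3)/(347 + 14.17) = 1215 × 350/361.17 ≈ 1177 Hz.

1177 Hz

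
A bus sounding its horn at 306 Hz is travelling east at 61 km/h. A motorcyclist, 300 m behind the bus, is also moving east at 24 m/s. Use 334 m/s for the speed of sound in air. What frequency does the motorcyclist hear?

312 Hz

61 km/h = 16.94 m/s.
The motorcyclist is behind, so the bus is moving away from it while the motorcyclist is moving toward the bus.
General Doppler shift: f' = f · (v + v_o)/(v + v_s).
f' = 306 × (334 + 24)/(334 + 16.94) = 306 × 358/350.94 ≈ 312 Hz.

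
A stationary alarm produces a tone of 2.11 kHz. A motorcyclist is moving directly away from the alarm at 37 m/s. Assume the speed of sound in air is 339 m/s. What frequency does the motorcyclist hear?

Only the observer moves, away from the source, so f' = f · (v − v_o)/v.
f' = 2.11 × (339 − 37)/339 = 2.11 × 302/339 ≈ 1.880 kHz.

1.880 kHz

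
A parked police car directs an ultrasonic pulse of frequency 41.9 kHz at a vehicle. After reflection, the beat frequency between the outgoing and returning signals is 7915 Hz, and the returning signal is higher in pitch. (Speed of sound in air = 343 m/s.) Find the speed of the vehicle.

30 m/s

Double Doppler shift off a moving reflector: f₂ = f₀ · (v + u)/(v − u) (u > 0 toward emitter).
Returning signal is higher, so f₂ = f₀ + Δf = 41900 + 7915 = 49815 Hz.
Rearranging, u = v · (f₂ − f₀)/(f₂ + f₀) = 343 × 7915/91715 ≈ 30 m/s.
So the vehicle is moving at 30 m/s toward the emitter.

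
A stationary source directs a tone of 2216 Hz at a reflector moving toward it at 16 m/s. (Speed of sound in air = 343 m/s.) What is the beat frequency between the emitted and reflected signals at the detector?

217 Hz

At the reflector (a moving observer), f₁ = f₀ · (v + u)/v = 2216 × 359/343 ≈ 2319 Hz.
The reflection then acts as a moving source: f₂ = f₁ · v/(v − u) ≈ 2433 Hz.
Equivalently f₂ = f₀ · (v + u)/(v − u).
Beat frequency: |f₂ − f₀| = 2u·f₀/(v − u) = 2 × 16 × 2216/327 ≈ 217 Hz.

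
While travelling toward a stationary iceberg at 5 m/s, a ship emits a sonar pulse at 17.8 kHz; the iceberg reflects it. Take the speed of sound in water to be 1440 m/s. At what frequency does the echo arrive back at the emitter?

17.92 kHz

The iceberg receives the sound from a moving source: f₁ = f₀ · v/(v − v_e) = 17.8 × 1440/1435 ≈ 17.86 kHz.
On the return leg the ship is a moving observer: f₂ = f₁ · (v + v_e)/v = 17.86 × 1445/1440 ≈ 17.92 kHz.
Equivalently f₂ = f₀ · (v + v_e)/(v − v_e).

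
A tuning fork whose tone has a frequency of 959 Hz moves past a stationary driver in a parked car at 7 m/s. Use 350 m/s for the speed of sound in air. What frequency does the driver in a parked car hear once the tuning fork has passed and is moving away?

940 Hz

Receding: f₂ = f · v/(v + v_s) = 959 × 350/357 ≈ 940 Hz.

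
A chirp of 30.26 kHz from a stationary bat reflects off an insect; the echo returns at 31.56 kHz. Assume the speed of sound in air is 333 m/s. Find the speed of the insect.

Double Doppler shift off a moving reflector: f₂ = f₀ · (v + u)/(v − u) (u > 0 toward emitter).
Rearranging, u = v · (f₂ − f₀)/(f₂ + f₀) = 333 × 1.30/61.82 ≈ 7.0 m/s.
So the insect is moving at 7.0 m/s toward the emitter.

7.0 m/s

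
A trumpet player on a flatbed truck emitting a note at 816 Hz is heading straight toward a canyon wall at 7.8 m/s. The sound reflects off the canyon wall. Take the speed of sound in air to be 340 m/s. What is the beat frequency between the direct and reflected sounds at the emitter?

The canyon wall receives the sound from a moving source: f₁ = f₀ · v/(v − v_e) = 816 × 340/332.2 ≈ 835.2 Hz.
On the return leg the trumpet player on a flatbed truck is a moving observer: f₂ = f₁ · (v + v_e)/v = 835.2 × 347.8/340 ≈ 854.3 Hz.
Equivalently f₂ = f₀ · (v + v_e)/(v − v_e).
Beat against the emitted tone: |f₂ − f₀| = 2v_e·f₀/(v − v_e) = 2 × 7.8 × 816/332.2 ≈ 38.3 Hz.

38.3 Hz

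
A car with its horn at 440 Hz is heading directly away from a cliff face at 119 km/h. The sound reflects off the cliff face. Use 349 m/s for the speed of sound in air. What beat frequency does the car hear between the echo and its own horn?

119 km/h = 33.06 m/s.
The cliff face receives the sound from a moving source: f₁ = f₀ · v/(v + v_e) = 440 × 349/382.06 ≈ 401.9 Hz.
On the return leg the car is a moving observer: f₂ = f₁ · (v − v_e)/v = 401.9 × 315.94/349 ≈ 363.9 Hz.
Equivalently f₂ = f₀ · (v − v_e)/(v + v_e).
Beat against the emitted tone: |f₂ − f₀| = 2v_e·f₀/(v + v_e) = 2 × 33.06 × 440/382.06 ≈ 76 Hz.

76 Hz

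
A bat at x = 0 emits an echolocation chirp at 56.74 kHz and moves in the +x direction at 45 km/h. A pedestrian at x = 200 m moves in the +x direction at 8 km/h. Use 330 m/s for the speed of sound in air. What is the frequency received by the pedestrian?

58.6 kHz

45 km/h = 12.5 m/s; 8 km/h = 2.222 m/s.
The observer lies on the +x side, so the source is heading toward the observer and the observer is heading away from the source.
General Doppler shift: f' = f · (v − v_o)/(v − v_s).
f' = 56.74 × (330 − 2.222)/(330 − 12.5) = 56.74 × 327.78/317.5 ≈ 58.6 kHz.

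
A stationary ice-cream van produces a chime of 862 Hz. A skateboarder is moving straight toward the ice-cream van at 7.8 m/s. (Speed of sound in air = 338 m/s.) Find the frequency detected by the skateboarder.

882 Hz

Only the observer moves, toward the source, so f' = f · (v + v_o)/v.
f' = 862 × (338 + 7.8)/338 = 862 × 345.8/338 ≈ 882 Hz.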